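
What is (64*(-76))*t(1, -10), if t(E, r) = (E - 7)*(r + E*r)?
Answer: -583680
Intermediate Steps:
t(E, r) = (-7 + E)*(r + E*r)
(64*(-76))*t(1, -10) = (64*(-76))*(-10*(-7 + 1² - 6*1)) = -(-48640)*(-7 + 1 - 6) = -(-48640)*(-12) = -4864*120 = -583680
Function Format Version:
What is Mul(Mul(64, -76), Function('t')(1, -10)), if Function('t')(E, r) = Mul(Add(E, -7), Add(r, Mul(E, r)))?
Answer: -583680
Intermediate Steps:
Function('t')(E, r) = Mul(Add(-7, E), Add(r, Mul(E, r)))
Mul(Mul(64, -76), Function('t')(1, -10)) = Mul(Mul(64, -76), Mul(-10, Add(-7, Pow(1, 2), Mul(-6, 1)))) = Mul(-4864, Mul(-10, Add(-7, 1, -6))) = Mul(-4864, Mul(-10, -12)) = Mul(-4864, 120) = -583680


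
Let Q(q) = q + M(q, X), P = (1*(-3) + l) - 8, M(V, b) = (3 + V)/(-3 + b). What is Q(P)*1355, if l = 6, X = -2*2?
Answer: -44715/7 ≈ -6387.9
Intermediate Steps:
X = -4
M(V, b) = (3 + V)/(-3 + b)
P = -5 (P = (1*(-3) + 6) - 8 = (-3 + 6) - 8 = 3 - 8 = -5)
Q(q) = -3/7 + 6*q/7 (Q(q) = q + (3 + q)/(-3 - 4) = q + (3 + q)/(-7) = q - (3 + q)/7 = q + (-3/7 - q/7) = -3/7 + 6*q/7)
Q(P)*1355 = (-3/7 + (6/7)*(-5))*1355 = (-3/7 - 30/7)*1355 = -33/7*1355 = -44715/7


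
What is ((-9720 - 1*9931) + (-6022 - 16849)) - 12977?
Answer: -55499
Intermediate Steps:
((-9720 - 1*9931) + (-6022 - 16849)) - 12977 = ((-9720 - 9931) - 22871) - 12977 = (-19651 - 22871) - 12977 = -42522 - 12977 = -55499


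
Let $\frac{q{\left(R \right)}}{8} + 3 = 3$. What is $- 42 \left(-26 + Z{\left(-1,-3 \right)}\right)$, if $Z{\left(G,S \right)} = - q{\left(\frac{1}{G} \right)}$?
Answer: $1092$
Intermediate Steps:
$q{\left(R \right)} = 0$ ($q{\left(R \right)} = -24 + 8 \cdot 3 = -24 + 24 = 0$)
$Z{\left(G,S \right)} = 0$ ($Z{\left(G,S \right)} = \left(-1\right) 0 = 0$)
$- 42 \left(-26 + Z{\left(-1,-3 \right)}\right) = - 42 \left(-26 + 0\right) = \left(-42\right) \left(-26\right) = 1092$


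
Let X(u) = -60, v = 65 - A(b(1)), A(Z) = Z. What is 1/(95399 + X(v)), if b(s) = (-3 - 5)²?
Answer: 1/95339 ≈ 1.0489e-5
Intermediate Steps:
b(s) = 64 (b(s) = (-8)² = 64)
v = 1 (v = 65 - 1*64 = 65 - 64 = 1)
1/(95399 + X(v)) = 1/(95399 - 60) = 1/95339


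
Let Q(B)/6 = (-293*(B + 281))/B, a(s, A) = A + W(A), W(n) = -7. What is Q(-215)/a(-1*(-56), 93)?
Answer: 58014/9245 ≈ 6.2752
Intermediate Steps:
a(s, A) = -7 + A (a(s, A) = A - 7 = -7 + A)
Q(B) = 6*(-82333 - 293*B)/B (Q(B) = 6*((-293*(B + 281))/B) = 6*((-293*(281 + B))/B) = 6*((-82333 - 293*B)/B) = 6*(-82333 - 293*B)/B)
Q(-215)/a(-1*(-56), 93) = (-1758 - 493998/(-215))/(-7 + 93) = (-1758 - 493998*(-1/215))/86 = (-1758 + 493998/215)*(1/86) = (116028/215)*(1/86) = 58014/9245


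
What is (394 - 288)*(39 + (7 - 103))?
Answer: -6042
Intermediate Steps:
(394 - 288)*(39 + (7 - 103)) = 106*(39 - 96) = 106*(-57) = -6042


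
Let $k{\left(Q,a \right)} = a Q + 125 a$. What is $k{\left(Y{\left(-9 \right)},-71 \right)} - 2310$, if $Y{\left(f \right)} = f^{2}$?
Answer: $-16936$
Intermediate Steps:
$k{\left(Q,a \right)} = 125 a + Q a$ ($k{\left(Q,a \right)} = Q a + 125 a = 125 a + Q a$)
$k{\left(Y{\left(-9 \right)},-71 \right)} - 2310 = - 71 \left(125 + \left(-9\right)^{2}\right) - 2310 = - 71 \left(125 + 81\right) - 2310 = \left(-71\right) 206 - 2310 = -14626 - 2310 = -16936$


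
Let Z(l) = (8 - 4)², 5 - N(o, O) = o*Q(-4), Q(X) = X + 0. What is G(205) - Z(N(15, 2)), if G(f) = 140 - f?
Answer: -81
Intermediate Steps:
Q(X) = X
N(o, O) = 5 + 4*o (N(o, O) = 5 - o*(-4) = 5 - (-4)*o = 5 + 4*o)
Z(l) = 16 (Z(l) = 4² = 16)
G(205) - Z(N(15, 2)) = (140 - 1*205) - 1*16 = (140 - 205) - 16 = -65 - 16 = -81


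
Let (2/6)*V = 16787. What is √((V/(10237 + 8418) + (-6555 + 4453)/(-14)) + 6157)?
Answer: √2195882120705/18655 ≈ 79.435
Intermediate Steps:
V = 50361 (V = 3*16787 = 50361)
√((V/(10237 + 8418) + (-6555 + 4453)/(-14)) + 6157) = √((50361/(10237 + 8418) + (-6555 + 4453)/(-14)) + 6157) = √((50361/18655 - 2102*(-1/14)) + 6157) = √((50361*(1/18655) + 1051/7) + 6157) = √((50361/18655 + 1051/7) + 6157) = √(2851276/18655 + 6157) = √(117710111/18655) = √2195882120705/18655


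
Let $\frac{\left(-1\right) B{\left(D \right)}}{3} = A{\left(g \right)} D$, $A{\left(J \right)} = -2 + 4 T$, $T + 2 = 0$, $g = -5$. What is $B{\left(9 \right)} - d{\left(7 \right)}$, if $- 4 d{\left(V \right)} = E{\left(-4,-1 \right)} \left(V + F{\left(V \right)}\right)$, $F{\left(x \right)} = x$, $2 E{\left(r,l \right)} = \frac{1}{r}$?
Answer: $\frac{4313}{16} \approx 269.56$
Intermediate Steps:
$T = -2$ ($T = -2 + 0 = -2$)
$E{\left(r,l \right)} = \frac{1}{2 r}$
$A{\left(J \right)} = -10$ ($A{\left(J \right)} = -2 + 4 \left(-2\right) = -2 - 8 = -10$)
$B{\left(D \right)} = 30 D$ ($B{\left(D \right)} = - 3 \left(- 10 D\right) = 30 D$)
$d{\left(V \right)} = \frac{V}{16}$ ($d{\left(V \right)} = - \frac{\frac{1}{2 \left(-4\right)} \left(V + V\right)}{4} = - \frac{\frac{1}{2} \left(- \frac{1}{4}\right) 2 V}{4} = - \frac{\left(- \frac{1}{8}\right) 2 V}{4} = - \frac{\left(- \frac{1}{4}\right) V}{4} = \frac{V}{16}$)
$B{\left(9 \right)} - d{\left(7 \right)} = 30 \cdot 9 - \frac{1}{16} \cdot 7 = 270 - \frac{7}{16} = \frac{4313}{16}$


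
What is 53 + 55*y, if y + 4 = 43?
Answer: 2198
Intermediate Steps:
y = 39 (y = -4 + 43 = 39)
53 + 55*y = 53 + 55*39 = 53 + 2145 = 2198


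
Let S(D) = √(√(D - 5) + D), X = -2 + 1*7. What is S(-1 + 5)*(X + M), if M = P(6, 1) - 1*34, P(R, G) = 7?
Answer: -22*√(4 + I) ≈ -44.337 - 5.4582*I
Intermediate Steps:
X = 5 (X = -2 + 7 = 5)
S(D) = √(D + √(-5 + D)) (S(D) = √(√(-5 + D) + D) = √(D + √(-5 + D)))
M = -27 (M = 7 - 1*34 = 7 - 34 = -27)
S(-1 + 5)*(X + M) = √((-1 + 5) + √(-5 + (-1 + 5)))*(5 - 27) = √(4 + √(-5 + 4))*(-22) = √(4 + √(-1))*(-22) = √(4 + I)*(-22) = -22*√(4 + I)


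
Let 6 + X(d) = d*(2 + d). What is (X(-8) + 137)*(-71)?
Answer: -12709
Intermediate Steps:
X(d) = -6 + d*(2 + d)
(X(-8) + 137)*(-71) = ((-6 + (-8)² + 2*(-8)) + 137)*(-71) = ((-6 + 64 - 16) + 137)*(-71) = (42 + 137)*(-71) = 179*(-71) = -12709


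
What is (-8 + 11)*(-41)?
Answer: -123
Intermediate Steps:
(-8 + 11)*(-41) = 3*(-41) = -123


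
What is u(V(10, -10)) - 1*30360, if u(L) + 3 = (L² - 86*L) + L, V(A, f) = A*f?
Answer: -11863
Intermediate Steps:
u(L) = -3 + L² - 85*L (u(L) = -3 + ((L² - 86*L) + L) = -3 + (L² - 85*L) = -3 + L² - 85*L)
u(V(10, -10)) - 1*30360 = (-3 + (10*(-10))² - 850*(-10)) - 1*30360 = (-3 + (-100)² - 85*(-100)) - 30360 = (-3 + 10000 + 8500) - 30360 = 18497 - 30360 = -11863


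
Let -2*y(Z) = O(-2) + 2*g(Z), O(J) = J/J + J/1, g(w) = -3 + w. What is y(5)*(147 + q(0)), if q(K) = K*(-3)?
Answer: -441/2 ≈ -220.50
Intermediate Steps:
O(J) = 1 + J (O(J) = 1 + J*1 = 1 + J)
q(K) = -3*K
y(Z) = 7/2 - Z (y(Z) = -((1 - 2) + 2*(-3 + Z))/2 = -(-1 + (-6 + 2*Z))/2 = -(-7 + 2*Z)/2 = 7/2 - Z)
y(5)*(147 + q(0)) = (7/2 - 1*5)*(147 - 3*0) = (7/2 - 5)*(147 + 0) = -3/2*147 = -441/2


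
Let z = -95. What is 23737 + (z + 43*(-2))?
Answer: 23556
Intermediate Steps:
23737 + (z + 43*(-2)) = 23737 + (-95 + 43*(-2)) = 23737 + (-95 - 86) = 23737 - 181 = 23556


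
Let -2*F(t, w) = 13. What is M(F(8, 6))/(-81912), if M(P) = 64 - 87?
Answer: 23/81912 ≈ 0.00028079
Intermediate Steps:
F(t, w) = -13/2 (F(t, w) = -½*13 = -13/2)
M(P) = -23
M(F(8, 6))/(-81912) = -23/(-81912) = -23*(-1/81912) = 23/81912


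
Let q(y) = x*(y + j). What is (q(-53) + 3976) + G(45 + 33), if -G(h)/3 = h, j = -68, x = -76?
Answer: 12938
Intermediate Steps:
G(h) = -3*h
q(y) = 5168 - 76*y (q(y) = -76*(y - 68) = -76*(-68 + y) = 5168 - 76*y)
(q(-53) + 3976) + G(45 + 33) = ((5168 - 76*(-53)) + 3976) - 3*(45 + 33) = ((5168 + 4028) + 3976) - 3*78 = (9196 + 3976) - 234 = 13172 - 234 = 12938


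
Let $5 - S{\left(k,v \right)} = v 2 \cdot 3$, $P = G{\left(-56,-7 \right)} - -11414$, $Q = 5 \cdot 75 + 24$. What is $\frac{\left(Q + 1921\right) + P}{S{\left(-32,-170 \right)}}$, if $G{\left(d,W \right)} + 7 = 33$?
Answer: $\frac{2752}{205} \approx 13.424$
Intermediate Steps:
$G{\left(d,W \right)} = 26$ ($G{\left(d,W \right)} = -7 + 33 = 26$)
$Q = 399$ ($Q = 375 + 24 = 399$)
$P = 11440$ ($P = 26 - -11414 = 26 + 11414 = 11440$)
$S{\left(k,v \right)} = 5 - 6 v$ ($S{\left(k,v \right)} = 5 - v 2 \cdot 3 = 5 - 2 v 3 = 5 - 6 v$)
$\frac{\left(Q + 1921\right) + P}{S{\left(-32,-170 \right)}} = \frac{\left(399 + 1921\right) + 11440}{5 - -1020} = \frac{2320 + 11440}{5 + 1020} = \frac{13760}{1025} = 13760 \cdot \frac{1}{1025} = \frac{2752}{205}$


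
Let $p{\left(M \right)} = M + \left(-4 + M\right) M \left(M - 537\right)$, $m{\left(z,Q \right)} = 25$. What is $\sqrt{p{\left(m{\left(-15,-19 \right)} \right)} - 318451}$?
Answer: $i \sqrt{587226} \approx 766.31 i$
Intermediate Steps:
$p{\left(M \right)} = M + M \left(-537 + M\right) \left(-4 + M\right)$ ($p{\left(M \right)} = M + M \left(-4 + M\right) \left(-537 + M\right) = M + M \left(-537 + M\right) \left(-4 + M\right)$)
$\sqrt{p{\left(m{\left(-15,-19 \right)} \right)} - 318451} = \sqrt{25 \left(2149 + 25^{2} - 13525\right) - 318451} = \sqrt{25 \left(2149 + 625 - 13525\right) - 318451} = \sqrt{25 \left(-10751\right) - 318451} = \sqrt{-268775 - 318451} = \sqrt{-587226} = i \sqrt{587226}$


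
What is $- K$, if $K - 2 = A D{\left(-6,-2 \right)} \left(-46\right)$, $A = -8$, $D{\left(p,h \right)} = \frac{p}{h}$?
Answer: $-1106$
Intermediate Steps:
$K = 1106$ ($K = 2 + - 8 \left(- \frac{6}{-2}\right) \left(-46\right) = 2 + - 8 \left(\left(-6\right) \left(- \frac{1}{2}\right)\right) \left(-46\right) = 2 + \left(-8\right) 3 \left(-46\right) = 2 - -1104 = 2 + 1104 = 1106$)
$- K = \left(-1\right) 1106 = -1106$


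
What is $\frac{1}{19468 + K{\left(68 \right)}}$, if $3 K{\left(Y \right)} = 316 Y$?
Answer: $\frac{3}{79892} \approx 3.7551 \cdot 10^{-5}$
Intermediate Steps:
$K{\left(Y \right)} = \frac{316 Y}{3}$
$\frac{1}{19468 + K{\left(68 \right)}} = \frac{1}{19468 + \frac{316}{3} \cdot 68} = \frac{1}{19468 + \frac{21488}{3}} = \frac{1}{\frac{79892}{3}} = \frac{3}{79892}$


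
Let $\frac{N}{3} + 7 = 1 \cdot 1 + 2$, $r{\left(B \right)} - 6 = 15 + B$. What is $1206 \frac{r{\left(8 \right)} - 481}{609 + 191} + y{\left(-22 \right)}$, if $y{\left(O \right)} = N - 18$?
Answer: $- \frac{71139}{100} \approx -711.39$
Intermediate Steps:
$r{\left(B \right)} = 21 + B$ ($r{\left(B \right)} = 6 + \left(15 + B\right) = 21 + B$)
$N = -12$ ($N = -21 + 3 \left(1 \cdot 1 + 2\right) = -21 + 3 \left(1 + 2\right) = -21 + 3 \cdot 3 = -21 + 9 = -12$)
$y{\left(O \right)} = -30$ ($y{\left(O \right)} = -12 - 18 = -30$)
$1206 \frac{r{\left(8 \right)} - 481}{609 + 191} + y{\left(-22 \right)} = 1206 \frac{\left(21 + 8\right) - 481}{609 + 191} - 30 = 1206 \frac{29 - 481}{800} - 30 = 1206 \left(\left(-452\right) \frac{1}{800}\right) - 30 = 1206 \left(- \frac{113}{200}\right) - 30 = - \frac{68139}{100} - 30 = - \frac{71139}{100}$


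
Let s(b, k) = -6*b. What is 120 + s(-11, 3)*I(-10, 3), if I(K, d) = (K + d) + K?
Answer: -1002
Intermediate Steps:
I(K, d) = d + 2*K
120 + s(-11, 3)*I(-10, 3) = 120 + (-6*(-11))*(3 + 2*(-10)) = 120 + 66*(3 - 20) = 120 + 66*(-17) = 120 - 1122 = -1002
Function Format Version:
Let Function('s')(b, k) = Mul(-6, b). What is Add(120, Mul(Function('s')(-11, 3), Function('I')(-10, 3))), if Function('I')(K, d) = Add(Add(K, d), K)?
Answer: -1002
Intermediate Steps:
Function('I')(K, d) = Add(d, Mul(2, K))
Add(120, Mul(Function('s')(-11, 3), Function('I')(-10, 3))) = Add(120, Mul(Mul(-6, -11), Add(3, Mul(2, -10)))) = Add(120, Mul(66, Add(3, -20))) = Add(120, Mul(66, -17)) = Add(120, -1122) = -1002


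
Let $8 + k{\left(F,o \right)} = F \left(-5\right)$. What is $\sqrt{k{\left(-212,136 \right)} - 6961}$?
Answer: $i \sqrt{5909} \approx 76.87 i$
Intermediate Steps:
$k{\left(F,o \right)} = -8 - 5 F$ ($k{\left(F,o \right)} = -8 + F \left(-5\right) = -8 - 5 F$)
$\sqrt{k{\left(-212,136 \right)} - 6961} = \sqrt{\left(-8 - -1060\right) - 6961} = \sqrt{\left(-8 + 1060\right) - 6961} = \sqrt{1052 - 6961} = \sqrt{-5909} = i \sqrt{5909}$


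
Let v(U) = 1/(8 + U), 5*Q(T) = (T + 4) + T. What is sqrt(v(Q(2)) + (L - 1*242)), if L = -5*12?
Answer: I*sqrt(43473)/12 ≈ 17.375*I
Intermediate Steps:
Q(T) = 4/5 + 2*T/5 (Q(T) = ((T + 4) + T)/5 = ((4 + T) + T)/5 = (4 + 2*T)/5 = 4/5 + 2*T/5)
L = -60
sqrt(v(Q(2)) + (L - 1*242)) = sqrt(1/(8 + (4/5 + (2/5)*2)) + (-60 - 1*242)) = sqrt(1/(8 + (4/5 + 4/5)) + (-60 - 242)) = sqrt(1/(8 + 8/5) - 302) = sqrt(1/(48/5) - 302) = sqrt(5/48 - 302) = sqrt(-14491/48) = I*sqrt(43473)/12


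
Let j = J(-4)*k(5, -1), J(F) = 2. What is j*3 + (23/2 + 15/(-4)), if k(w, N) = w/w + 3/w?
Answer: 347/20 ≈ 17.350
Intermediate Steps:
k(w, N) = 1 + 3/w
j = 16/5 (j = 2*((3 + 5)/5) = 2*((1/5)*8) = 2*(8/5) = 16/5 ≈ 3.2000)
j*3 + (23/2 + 15/(-4)) = (16/5)*3 + (23/2 + 15/(-4)) = 48/5 + (23*(1/2) + 15*(-1/4)) = 48/5 + (23/2 - 15/4) = 48/5 + 31/4 = 347/20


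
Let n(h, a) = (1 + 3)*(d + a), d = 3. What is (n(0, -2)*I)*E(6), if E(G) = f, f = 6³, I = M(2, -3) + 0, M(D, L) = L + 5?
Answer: 1728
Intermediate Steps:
M(D, L) = 5 + L
n(h, a) = 12 + 4*a (n(h, a) = (1 + 3)*(3 + a) = 4*(3 + a) = 12 + 4*a)
I = 2 (I = (5 - 3) + 0 = 2 + 0 = 2)
f = 216
E(G) = 216
(n(0, -2)*I)*E(6) = ((12 + 4*(-2))*2)*216 = ((12 - 8)*2)*216 = (4*2)*216 = 8*216 = 1728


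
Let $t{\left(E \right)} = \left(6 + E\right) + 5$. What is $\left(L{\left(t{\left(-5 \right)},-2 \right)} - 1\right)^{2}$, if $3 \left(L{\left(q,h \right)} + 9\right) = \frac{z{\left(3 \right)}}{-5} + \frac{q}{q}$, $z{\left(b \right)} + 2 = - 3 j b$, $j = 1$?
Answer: $\frac{17956}{225} \approx 79.804$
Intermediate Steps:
$z{\left(b \right)} = -2 - 3 b$ ($z{\left(b \right)} = -2 - 3 \cdot 1 b = -2 - 3 b$)
$t{\left(E \right)} = 11 + E$
$L{\left(q,h \right)} = - \frac{119}{15}$ ($L{\left(q,h \right)} = -9 + \frac{\frac{-2 - 9}{-5} + \frac{q}{q}}{3} = -9 + \frac{\left(-2 - 9\right) \left(- \frac{1}{5}\right) + 1}{3} = -9 + \frac{\left(-11\right) \left(- \frac{1}{5}\right) + 1}{3} = -9 + \frac{\frac{11}{5} + 1}{3} = -9 + \frac{1}{3} \cdot \frac{16}{5} = -9 + \frac{16}{15} = - \frac{119}{15}$)
$\left(L{\left(t{\left(-5 \right)},-2 \right)} - 1\right)^{2} = \left(- \frac{119}{15} - 1\right)^{2} = \left(- \frac{134}{15}\right)^{2} = \frac{17956}{225}$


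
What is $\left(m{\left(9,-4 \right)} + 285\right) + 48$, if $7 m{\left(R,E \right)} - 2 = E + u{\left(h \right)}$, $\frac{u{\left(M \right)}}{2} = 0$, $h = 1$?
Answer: $\frac{2329}{7} \approx 332.71$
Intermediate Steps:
$u{\left(M \right)} = 0$ ($u{\left(M \right)} = 2 \cdot 0 = 0$)
$m{\left(R,E \right)} = \frac{2}{7} + \frac{E}{7}$ ($m{\left(R,E \right)} = \frac{2}{7} + \frac{E + 0}{7} = \frac{2}{7} + \frac{E}{7}$)
$\left(m{\left(9,-4 \right)} + 285\right) + 48 = \left(\left(\frac{2}{7} + \frac{1}{7} \left(-4\right)\right) + 285\right) + 48 = \left(\left(\frac{2}{7} - \frac{4}{7}\right) + 285\right) + 48 = \left(- \frac{2}{7} + 285\right) + 48 = \frac{1993}{7} + 48 = \frac{2329}{7}$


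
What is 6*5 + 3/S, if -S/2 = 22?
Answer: 1317/44 ≈ 29.932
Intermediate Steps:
S = -44 (S = -2*22 = -44)
6*5 + 3/S = 6*5 + 3/(-44) = 30 + 3*(-1/44) = 30 - 3/44 = 1317/44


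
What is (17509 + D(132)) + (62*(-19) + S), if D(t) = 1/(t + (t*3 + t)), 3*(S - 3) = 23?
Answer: 3595167/220 ≈ 16342.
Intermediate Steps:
S = 32/3 (S = 3 + (1/3)*23 = 3 + 23/3 = 32/3 ≈ 10.667)
D(t) = 1/(5*t) (D(t) = 1/(t + (3*t + t)) = 1/(t + 4*t) = 1/(5*t))
(17509 + D(132)) + (62*(-19) + S) = (17509 + (1/5)/132) + (62*(-19) + 32/3) = (17509 + (1/5)*(1/132)) + (-1178 + 32/3) = (17509 + 1/660) - 3502/3 = 11555941/660 - 3502/3 = 3595167/220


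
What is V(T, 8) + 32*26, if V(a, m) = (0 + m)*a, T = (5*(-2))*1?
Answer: 752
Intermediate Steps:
T = -10 (T = -10*1 = -10)
V(a, m) = a*m (V(a, m) = m*a = a*m)
V(T, 8) + 32*26 = -10*8 + 32*26 = -80 + 832 = 752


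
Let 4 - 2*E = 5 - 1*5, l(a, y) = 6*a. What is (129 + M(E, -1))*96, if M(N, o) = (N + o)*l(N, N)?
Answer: 13536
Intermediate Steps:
E = 2 (E = 2 - (5 - 1*5)/2 = 2 - (5 - 5)/2 = 2 - ½*0 = 2 + 0 = 2)
M(N, o) = 6*N*(N + o) (M(N, o) = (N + o)*(6*N) = 6*N*(N + o))
(129 + M(E, -1))*96 = (129 + 6*2*(2 - 1))*96 = (129 + 6*2*1)*96 = (129 + 12)*96 = 141*96 = 13536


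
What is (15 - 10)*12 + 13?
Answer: 73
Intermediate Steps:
(15 - 10)*12 + 13 = 5*12 + 13 = 60 + 13 = 73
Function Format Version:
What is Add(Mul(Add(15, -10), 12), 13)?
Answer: 73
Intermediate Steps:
Add(Mul(Add(15, -10), 12), 13) = Add(Mul(5, 12), 13) = Add(60, 13) = 73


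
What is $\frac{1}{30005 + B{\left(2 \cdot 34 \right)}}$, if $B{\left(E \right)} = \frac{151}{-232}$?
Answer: $\frac{232}{6961009} \approx 3.3328 \cdot 10^{-5}$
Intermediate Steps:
$B{\left(E \right)} = - \frac{151}{232}$ ($B{\left(E \right)} = 151 \left(- \frac{1}{232}\right) = - \frac{151}{232}$)
$\frac{1}{30005 + B{\left(2 \cdot 34 \right)}} = \frac{1}{30005 - \frac{151}{232}} = \frac{1}{\frac{6961009}{232}} = \frac{232}{6961009}$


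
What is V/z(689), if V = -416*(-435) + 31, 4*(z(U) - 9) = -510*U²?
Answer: -361982/121053837 ≈ -0.0029903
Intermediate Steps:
z(U) = 9 - 255*U²/2 (z(U) = 9 + (-510*U²)/4 = 9 - 255*U²/2)
V = 180991 (V = 180960 + 31 = 180991)
V/z(689) = 180991/(9 - 255/2*689²) = 180991/(9 - 255/2*474721) = 180991/(9 - 121053855/2) = 180991/(-121053837/2) = 180991*(-2/121053837) = -361982/121053837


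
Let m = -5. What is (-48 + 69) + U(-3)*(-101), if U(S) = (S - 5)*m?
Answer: -4019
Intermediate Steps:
U(S) = 25 - 5*S (U(S) = (S - 5)*(-5) = (-5 + S)*(-5) = 25 - 5*S)
(-48 + 69) + U(-3)*(-101) = (-48 + 69) + (25 - 5*(-3))*(-101) = 21 + (25 + 15)*(-101) = 21 + 40*(-101) = 21 - 4040 = -4019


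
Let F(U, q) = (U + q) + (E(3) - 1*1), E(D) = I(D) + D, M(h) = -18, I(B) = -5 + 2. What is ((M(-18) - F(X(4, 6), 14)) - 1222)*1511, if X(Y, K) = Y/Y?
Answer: -1894794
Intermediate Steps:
I(B) = -3
E(D) = -3 + D
X(Y, K) = 1
F(U, q) = -1 + U + q (F(U, q) = (U + q) + ((-3 + 3) - 1*1) = (U + q) + (0 - 1) = (U + q) - 1 = -1 + U + q)
((M(-18) - F(X(4, 6), 14)) - 1222)*1511 = ((-18 - (-1 + 1 + 14)) - 1222)*1511 = ((-18 - 1*14) - 1222)*1511 = ((-18 - 14) - 1222)*1511 = (-32 - 1222)*1511 = -1254*1511 = -1894794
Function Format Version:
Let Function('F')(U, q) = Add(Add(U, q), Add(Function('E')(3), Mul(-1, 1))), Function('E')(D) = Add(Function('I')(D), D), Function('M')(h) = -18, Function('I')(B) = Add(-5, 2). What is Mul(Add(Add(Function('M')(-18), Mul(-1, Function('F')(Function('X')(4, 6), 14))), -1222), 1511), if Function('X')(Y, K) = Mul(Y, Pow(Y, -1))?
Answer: -1894794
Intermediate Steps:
Function('I')(B) = -3
Function('E')(D) = Add(-3, D)
Function('X')(Y, K) = 1
Function('F')(U, q) = Add(-1, U, q) (Function('F')(U, q) = Add(Add(U, q), Add(Add(-3, 3), Mul(-1, 1))) = Add(Add(U, q), Add(0, -1)) = Add(Add(U, q), -1) = Add(-1, U, q))
Mul(Add(Add(Function('M')(-18), Mul(-1, Function('F')(Function('X')(4, 6), 14))), -1222), 1511) = Mul(Add(Add(-18, Mul(-1, Add(-1, 1, 14))), -1222), 1511) = Mul(Add(Add(-18, Mul(-1, 14)), -1222), 1511) = Mul(Add(Add(-18, -14), -1222), 1511) = Mul(Add(-32, -1222), 1511) = Mul(-1254, 1511) = -1894794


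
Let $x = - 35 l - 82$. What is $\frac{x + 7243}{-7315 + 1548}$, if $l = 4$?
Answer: $- \frac{7021}{5767} \approx -1.2174$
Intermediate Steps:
$x = -222$ ($x = \left(-35\right) 4 - 82 = -140 - 82 = -222$)
$\frac{x + 7243}{-7315 + 1548} = \frac{-222 + 7243}{-7315 + 1548} = \frac{7021}{-5767} = 7021 \left(- \frac{1}{5767}\right) = - \frac{7021}{5767}$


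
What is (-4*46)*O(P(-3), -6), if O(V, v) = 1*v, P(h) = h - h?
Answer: 1104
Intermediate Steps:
P(h) = 0
O(V, v) = v
(-4*46)*O(P(-3), -6) = -4*46*(-6) = -184*(-6) = 1104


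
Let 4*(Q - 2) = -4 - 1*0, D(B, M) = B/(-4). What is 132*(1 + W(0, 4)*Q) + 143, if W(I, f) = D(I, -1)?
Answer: 275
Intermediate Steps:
D(B, M) = -B/4 (D(B, M) = B*(-¼) = -B/4)
Q = 1 (Q = 2 + (-4 - 1*0)/4 = 2 + (-4 + 0)/4 = 2 + (¼)*(-4) = 2 - 1 = 1)
W(I, f) = -I/4
132*(1 + W(0, 4)*Q) + 143 = 132*(1 - ¼*0*1) + 143 = 132*(1 + 0*1) + 143 = 132*(1 + 0) + 143 = 132*1 + 143 = 132 + 143 = 275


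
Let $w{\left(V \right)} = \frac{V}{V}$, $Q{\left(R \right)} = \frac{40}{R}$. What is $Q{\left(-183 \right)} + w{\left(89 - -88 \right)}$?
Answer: $\frac{143}{183} \approx 0.78142$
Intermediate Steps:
$w{\left(V \right)} = 1$
$Q{\left(-183 \right)} + w{\left(89 - -88 \right)} = \frac{40}{-183} + 1 = 40 \left(- \frac{1}{183}\right) + 1 = - \frac{40}{183} + 1 = \frac{143}{183}$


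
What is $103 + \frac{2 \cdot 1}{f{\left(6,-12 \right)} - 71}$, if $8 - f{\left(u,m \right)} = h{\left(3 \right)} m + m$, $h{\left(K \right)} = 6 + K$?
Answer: $\frac{5873}{57} \approx 103.04$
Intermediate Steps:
$f{\left(u,m \right)} = 8 - 10 m$ ($f{\left(u,m \right)} = 8 - \left(\left(6 + 3\right) m + m\right) = 8 - \left(9 m + m\right) = 8 - 10 m$)
$103 + \frac{2 \cdot 1}{f{\left(6,-12 \right)} - 71} = 103 + \frac{2 \cdot 1}{\left(8 - -120\right) - 71} = 103 + \frac{1}{\left(8 + 120\right) - 71} \cdot 2 = 103 + \frac{1}{128 - 71} \cdot 2 = 103 + \frac{1}{57} \cdot 2 = 103 + \frac{2}{57} = \frac{5873}{57}$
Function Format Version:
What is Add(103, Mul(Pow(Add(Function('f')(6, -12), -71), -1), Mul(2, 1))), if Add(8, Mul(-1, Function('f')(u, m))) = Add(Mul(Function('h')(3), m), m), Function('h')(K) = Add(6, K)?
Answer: Rational(5873, 57) ≈ 103.04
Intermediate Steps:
Function('f')(u, m) = Add(8, Mul(-10, m)) (Function('f')(u, m) = Add(8, Mul(-1, Add(Mul(Add(6, 3), m), m))) = Add(8, Mul(-1, Add(Mul(9, m), m))) = Add(8, Mul(-1, Mul(10, m))) = Add(8, Mul(-10, m)))
Add(103, Mul(Pow(Add(Function('f')(6, -12), -71), -1), Mul(2, 1))) = Add(103, Mul(Pow(Add(Add(8, Mul(-10, -12)), -71), -1), Mul(2, 1))) = Add(103, Mul(Pow(Add(Add(8, 120), -71), -1), 2)) = Add(103, Mul(Pow(Add(128, -71), -1), 2)) = Add(103, Mul(Pow(57, -1), 2)) = Add(103, Mul(Rational(1, 57), 2)) = Add(103, Rational(2, 57)) = Rational(5873, 57)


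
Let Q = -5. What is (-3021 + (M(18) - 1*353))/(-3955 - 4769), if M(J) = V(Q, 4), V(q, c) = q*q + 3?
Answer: 1673/4362 ≈ 0.38354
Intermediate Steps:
V(q, c) = 3 + q² (V(q, c) = q² + 3 = 3 + q²)
M(J) = 28 (M(J) = 3 + (-5)² = 3 + 25 = 28)
(-3021 + (M(18) - 1*353))/(-3955 - 4769) = (-3021 + (28 - 1*353))/(-3955 - 4769) = (-3021 + (28 - 353))/(-8724) = (-3021 - 325)*(-1/8724) = -3346*(-1/8724) = 1673/4362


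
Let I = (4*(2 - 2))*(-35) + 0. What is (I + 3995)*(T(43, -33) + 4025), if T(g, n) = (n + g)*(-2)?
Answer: 15999975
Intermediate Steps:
I = 0 (I = (4*0)*(-35) + 0 = 0*(-35) + 0 = 0 + 0 = 0)
T(g, n) = -2*g - 2*n (T(g, n) = (g + n)*(-2) = -2*g - 2*n)
(I + 3995)*(T(43, -33) + 4025) = (0 + 3995)*((-2*43 - 2*(-33)) + 4025) = 3995*((-86 + 66) + 4025) = 3995*(-20 + 4025) = 3995*4005 = 15999975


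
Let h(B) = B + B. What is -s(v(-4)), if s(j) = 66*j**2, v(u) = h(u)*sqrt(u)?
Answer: 16896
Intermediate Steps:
h(B) = 2*B
v(u) = 2*u**(3/2) (v(u) = (2*u)*sqrt(u) = 2*u**(3/2))
-s(v(-4)) = -66*(2*(-4)**(3/2))**2 = -66*(2*(-8*I))**2 = -66*(-16*I)**2 = -66*(-256) = -1*(-16896) = 16896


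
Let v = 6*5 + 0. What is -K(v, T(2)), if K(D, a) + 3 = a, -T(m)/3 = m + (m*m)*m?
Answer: 33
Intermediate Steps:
T(m) = -3*m - 3*m**3 (T(m) = -3*(m + (m*m)*m) = -3*(m + m**2*m) = -3*(m + m**3) = -3*m - 3*m**3)
v = 30 (v = 30 + 0 = 30)
K(D, a) = -3 + a
-K(v, T(2)) = -(-3 - 3*2*(1 + 2**2)) = -(-3 - 3*2*(1 + 4)) = -(-3 - 3*2*5) = -(-3 - 30) = -1*(-33) = 33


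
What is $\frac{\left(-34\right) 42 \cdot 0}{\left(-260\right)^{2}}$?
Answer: $0$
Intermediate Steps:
$\frac{\left(-34\right) 42 \cdot 0}{\left(-260\right)^{2}} = \frac{\left(-1428\right) 0}{67600} = 0 \cdot \frac{1}{67600} = 0$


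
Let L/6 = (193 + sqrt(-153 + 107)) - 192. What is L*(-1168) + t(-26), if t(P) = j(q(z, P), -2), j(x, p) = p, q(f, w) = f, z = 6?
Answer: -7010 - 7008*I*sqrt(46) ≈ -7010.0 - 47531.0*I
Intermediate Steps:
t(P) = -2
L = 6 + 6*I*sqrt(46) (L = 6*((193 + sqrt(-153 + 107)) - 192) = 6*((193 + sqrt(-46)) - 192) = 6*((193 + I*sqrt(46)) - 192) = 6*(1 + I*sqrt(46)) = 6 + 6*I*sqrt(46) ≈ 6.0 + 40.694*I)
L*(-1168) + t(-26) = (6 + 6*I*sqrt(46))*(-1168) - 2 = (-7008 - 7008*I*sqrt(46)) - 2 = -7010 - 7008*I*sqrt(46)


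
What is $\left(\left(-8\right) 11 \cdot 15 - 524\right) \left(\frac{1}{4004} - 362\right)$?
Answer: $\frac{668195067}{1001} \approx 6.6753 \cdot 10^{5}$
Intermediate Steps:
$\left(\left(-8\right) 11 \cdot 15 - 524\right) \left(\frac{1}{4004} - 362\right) = \left(\left(-88\right) 15 - 524\right) \left(\frac{1}{4004} - 362\right) = \left(-1320 - 524\right) \left(- \frac{1449447}{4004}\right) = \left(-1844\right) \left(- \frac{1449447}{4004}\right) = \frac{668195067}{1001}$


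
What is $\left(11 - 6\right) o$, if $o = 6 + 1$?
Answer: $35$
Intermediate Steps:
$o = 7$
$\left(11 - 6\right) o = \left(11 - 6\right) 7 = 5 \cdot 7 = 35$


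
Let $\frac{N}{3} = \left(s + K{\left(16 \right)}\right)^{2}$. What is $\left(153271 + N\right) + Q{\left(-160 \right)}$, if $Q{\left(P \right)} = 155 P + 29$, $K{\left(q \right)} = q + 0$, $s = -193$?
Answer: $222487$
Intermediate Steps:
$K{\left(q \right)} = q$
$N = 93987$ ($N = 3 \left(-193 + 16\right)^{2} = 3 \left(-177\right)^{2} = 3 \cdot 31329 = 93987$)
$Q{\left(P \right)} = 29 + 155 P$
$\left(153271 + N\right) + Q{\left(-160 \right)} = \left(153271 + 93987\right) + \left(29 + 155 \left(-160\right)\right) = 247258 + \left(29 - 24800\right) = 247258 - 24771 = 222487$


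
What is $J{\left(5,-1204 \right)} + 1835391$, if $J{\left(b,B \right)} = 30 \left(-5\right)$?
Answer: $1835241$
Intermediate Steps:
$J{\left(b,B \right)} = -150$
$J{\left(5,-1204 \right)} + 1835391 = -150 + 1835391 = 1835241$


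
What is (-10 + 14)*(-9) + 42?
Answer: 6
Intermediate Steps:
(-10 + 14)*(-9) + 42 = 4*(-9) + 42 = -36 + 42 = 6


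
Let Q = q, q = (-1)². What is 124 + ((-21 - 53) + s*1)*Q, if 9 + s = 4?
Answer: 45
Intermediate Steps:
s = -5 (s = -9 + 4 = -5)
q = 1
Q = 1
124 + ((-21 - 53) + s*1)*Q = 124 + ((-21 - 53) - 5*1)*1 = 124 + (-74 - 5)*1 = 124 - 79*1 = 124 - 79 = 45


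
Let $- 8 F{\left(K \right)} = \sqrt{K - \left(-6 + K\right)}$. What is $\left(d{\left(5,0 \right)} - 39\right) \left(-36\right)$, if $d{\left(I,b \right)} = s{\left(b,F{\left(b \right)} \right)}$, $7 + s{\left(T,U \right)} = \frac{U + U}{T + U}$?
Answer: $1584$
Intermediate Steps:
$F{\left(K \right)} = - \frac{\sqrt{6}}{8}$ ($F{\left(K \right)} = - \frac{\sqrt{K - \left(-6 + K\right)}}{8} = - \frac{\sqrt{6}}{8}$)
$s{\left(T,U \right)} = -7 + \frac{2 U}{T + U}$ ($s{\left(T,U \right)} = -7 + \frac{U + U}{T + U} = -7 + \frac{2 U}{T + U}$)
$d{\left(I,b \right)} = \frac{- 7 b + \frac{5 \sqrt{6}}{8}}{b - \frac{\sqrt{6}}{8}}$ ($d{\left(I,b \right)} = \frac{- 7 b - 5 \left(- \frac{\sqrt{6}}{8}\right)}{b - \frac{\sqrt{6}}{8}} = \frac{- 7 b + \frac{5 \sqrt{6}}{8}}{b - \frac{\sqrt{6}}{8}}$)
$\left(d{\left(5,0 \right)} - 39\right) \left(-36\right) = \left(\frac{\left(-56\right) 0 + 5 \sqrt{6}}{- \sqrt{6} + 8 \cdot 0} - 39\right) \left(-36\right) = \left(\frac{0 + 5 \sqrt{6}}{- \sqrt{6} + 0} - 39\right) \left(-36\right) = \left(\frac{5 \sqrt{6}}{\left(-1\right) \sqrt{6}} - 39\right) \left(-36\right) = \left(- \frac{\sqrt{6}}{6} \cdot 5 \sqrt{6} - 39\right) \left(-36\right) = \left(-5 - 39\right) \left(-36\right) = \left(-44\right) \left(-36\right) = 1584$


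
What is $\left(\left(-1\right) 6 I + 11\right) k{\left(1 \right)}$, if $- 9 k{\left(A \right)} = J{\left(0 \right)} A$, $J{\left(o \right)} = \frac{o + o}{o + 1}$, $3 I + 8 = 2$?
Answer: $0$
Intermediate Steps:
$I = -2$ ($I = - \frac{8}{3} + \frac{1}{3} \cdot 2 = - \frac{8}{3} + \frac{2}{3} = -2$)
$J{\left(o \right)} = \frac{2 o}{1 + o}$
$k{\left(A \right)} = 0$ ($k{\left(A \right)} = - \frac{2 \cdot 0 \frac{1}{1 + 0} A}{9} = - \frac{2 \cdot 0 \cdot 1^{-1} A}{9} = - \frac{2 \cdot 0 \cdot 1 A}{9} = - \frac{0 A}{9} = \left(- \frac{1}{9}\right) 0 = 0$)
$\left(\left(-1\right) 6 I + 11\right) k{\left(1 \right)} = \left(\left(-1\right) 6 \left(-2\right) + 11\right) 0 = \left(\left(-6\right) \left(-2\right) + 11\right) 0 = \left(12 + 11\right) 0 = 23 \cdot 0 = 0$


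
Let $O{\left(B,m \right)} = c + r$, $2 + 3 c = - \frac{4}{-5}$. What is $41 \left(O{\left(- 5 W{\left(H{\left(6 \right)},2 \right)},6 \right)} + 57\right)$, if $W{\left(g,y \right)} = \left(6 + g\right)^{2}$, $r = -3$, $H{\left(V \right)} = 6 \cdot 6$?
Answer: $\frac{10988}{5} \approx 2197.6$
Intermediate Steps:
$H{\left(V \right)} = 36$
$c = - \frac{2}{5}$ ($c = - \frac{2}{3} + \frac{\left(-4\right) \frac{1}{-5}}{3} = - \frac{2}{3} + \frac{\left(-4\right) \left(- \frac{1}{5}\right)}{3} = - \frac{2}{3} + \frac{1}{3} \cdot \frac{4}{5} = - \frac{2}{3} + \frac{4}{15} = - \frac{2}{5} \approx -0.4$)
$O{\left(B,m \right)} = - \frac{17}{5}$ ($O{\left(B,m \right)} = - \frac{2}{5} - 3 = - \frac{17}{5}$)
$41 \left(O{\left(- 5 W{\left(H{\left(6 \right)},2 \right)},6 \right)} + 57\right) = 41 \left(- \frac{17}{5} + 57\right) = 41 \cdot \frac{268}{5} = \frac{10988}{5}$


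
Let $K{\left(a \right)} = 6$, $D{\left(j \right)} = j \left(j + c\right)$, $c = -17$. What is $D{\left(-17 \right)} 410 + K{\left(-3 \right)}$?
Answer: $236986$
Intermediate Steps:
$D{\left(j \right)} = j \left(-17 + j\right)$ ($D{\left(j \right)} = j \left(j - 17\right) = j \left(-17 + j\right)$)
$D{\left(-17 \right)} 410 + K{\left(-3 \right)} = - 17 \left(-17 - 17\right) 410 + 6 = \left(-17\right) \left(-34\right) 410 + 6 = 578 \cdot 410 + 6 = 236980 + 6 = 236986$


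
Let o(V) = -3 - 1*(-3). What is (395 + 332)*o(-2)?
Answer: 0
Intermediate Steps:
o(V) = 0 (o(V) = -3 + 3 = 0)
(395 + 332)*o(-2) = (395 + 332)*0 = 727*0 = 0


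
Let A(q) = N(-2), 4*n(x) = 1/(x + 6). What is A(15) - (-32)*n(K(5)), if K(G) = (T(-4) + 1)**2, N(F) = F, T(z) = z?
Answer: -22/15 ≈ -1.4667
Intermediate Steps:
K(G) = 9 (K(G) = (-4 + 1)**2 = (-3)**2 = 9)
n(x) = 1/(4*(6 + x)) (n(x) = 1/(4*(x + 6)) = 1/(4*(6 + x)))
A(q) = -2
A(15) - (-32)*n(K(5)) = -2 - (-32)*1/(4*(6 + 9)) = -2 - (-32)*(1/4)/15 = -2 - (-32)*(1/4)*(1/15) = -2 - (-32)/60 = -2 - 1*(-8/15) = -2 + 8/15 = -22/15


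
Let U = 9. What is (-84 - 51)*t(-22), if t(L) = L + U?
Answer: 1755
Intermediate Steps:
t(L) = 9 + L (t(L) = L + 9 = 9 + L)
(-84 - 51)*t(-22) = (-84 - 51)*(9 - 22) = -135*(-13) = 1755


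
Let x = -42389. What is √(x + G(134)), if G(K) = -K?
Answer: I*√42523 ≈ 206.21*I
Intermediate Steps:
√(x + G(134)) = √(-42389 - 1*134) = √(-42389 - 134) = √(-42523) = I*√42523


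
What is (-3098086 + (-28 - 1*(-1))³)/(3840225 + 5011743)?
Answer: -3117769/8851968 ≈ -0.35221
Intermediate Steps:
(-3098086 + (-28 - 1*(-1))³)/(3840225 + 5011743) = (-3098086 + (-28 + 1)³)/8851968 = (-3098086 + (-27)³)*(1/8851968) = (-3098086 - 19683)*(1/8851968) = -3117769*1/8851968 = -3117769/8851968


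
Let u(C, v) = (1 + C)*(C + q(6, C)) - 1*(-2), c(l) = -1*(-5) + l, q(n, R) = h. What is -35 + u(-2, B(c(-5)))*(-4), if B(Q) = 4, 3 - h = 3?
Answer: -51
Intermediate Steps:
h = 0 (h = 3 - 1*3 = 3 - 3 = 0)
q(n, R) = 0
c(l) = 5 + l
u(C, v) = 2 + C*(1 + C) (u(C, v) = (1 + C)*(C + 0) - 1*(-2) = (1 + C)*C + 2 = C*(1 + C) + 2 = 2 + C*(1 + C))
-35 + u(-2, B(c(-5)))*(-4) = -35 + (2 - 2 + (-2)²)*(-4) = -35 + (2 - 2 + 4)*(-4) = -35 + 4*(-4) = -35 - 16 = -51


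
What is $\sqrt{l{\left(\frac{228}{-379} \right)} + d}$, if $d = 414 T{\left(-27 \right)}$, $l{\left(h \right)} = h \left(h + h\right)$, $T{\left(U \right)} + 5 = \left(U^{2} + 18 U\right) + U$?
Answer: $\frac{9 \sqrt{154910122}}{379} \approx 295.56$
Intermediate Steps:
$T{\left(U \right)} = -5 + U^{2} + 19 U$ ($T{\left(U \right)} = -5 + \left(\left(U^{2} + 18 U\right) + U\right) = -5 + \left(U^{2} + 19 U\right) = -5 + U^{2} + 19 U$)
$l{\left(h \right)} = 2 h^{2}$ ($l{\left(h \right)} = h 2 h = 2 h^{2}$)
$d = 87354$ ($d = 414 \left(-5 + \left(-27\right)^{2} + 19 \left(-27\right)\right) = 414 \left(-5 + 729 - 513\right) = 414 \cdot 211 = 87354$)
$\sqrt{l{\left(\frac{228}{-379} \right)} + d} = \sqrt{2 \left(\frac{228}{-379}\right)^{2} + 87354} = \sqrt{2 \left(228 \left(- \frac{1}{379}\right)\right)^{2} + 87354} = \sqrt{2 \left(- \frac{228}{379}\right)^{2} + 87354} = \sqrt{2 \cdot \frac{51984}{143641} + 87354} = \sqrt{\frac{103968}{143641} + 87354} = \sqrt{\frac{12547719882}{143641}} = \frac{9 \sqrt{154910122}}{379}$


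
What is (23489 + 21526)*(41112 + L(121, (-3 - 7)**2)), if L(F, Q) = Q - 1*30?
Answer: 1853807730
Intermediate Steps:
L(F, Q) = -30 + Q (L(F, Q) = Q - 30 = -30 + Q)
(23489 + 21526)*(41112 + L(121, (-3 - 7)**2)) = (23489 + 21526)*(41112 + (-30 + (-3 - 7)**2)) = 45015*(41112 + (-30 + (-10)**2)) = 45015*(41112 + (-30 + 100)) = 45015*(41112 + 70) = 45015*41182 = 1853807730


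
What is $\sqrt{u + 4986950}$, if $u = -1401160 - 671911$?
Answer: $\sqrt{2913879} \approx 1707.0$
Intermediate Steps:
$u = -2073071$
$\sqrt{u + 4986950} = \sqrt{-2073071 + 4986950} = \sqrt{2913879}$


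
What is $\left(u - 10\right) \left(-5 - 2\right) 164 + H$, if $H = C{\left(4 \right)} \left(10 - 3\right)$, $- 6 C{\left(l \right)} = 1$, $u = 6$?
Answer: $\frac{27545}{6} \approx 4590.8$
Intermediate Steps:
$C{\left(l \right)} = - \frac{1}{6}$ ($C{\left(l \right)} = \left(- \frac{1}{6}\right) 1 = - \frac{1}{6}$)
$H = - \frac{7}{6}$ ($H = - \frac{10 - 3}{6} = \left(- \frac{1}{6}\right) 7 = - \frac{7}{6} \approx -1.1667$)
$\left(u - 10\right) \left(-5 - 2\right) 164 + H = \left(6 - 10\right) \left(-5 - 2\right) 164 - \frac{7}{6} = \left(-4\right) \left(-7\right) 164 - \frac{7}{6} = 28 \cdot 164 - \frac{7}{6} = 4592 - \frac{7}{6} = \frac{27545}{6}$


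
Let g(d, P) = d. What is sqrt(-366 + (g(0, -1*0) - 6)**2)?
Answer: I*sqrt(330) ≈ 18.166*I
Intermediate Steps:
sqrt(-366 + (g(0, -1*0) - 6)**2) = sqrt(-366 + (0 - 6)**2) = sqrt(-366 + (-6)**2) = sqrt(-366 + 36) = sqrt(-330) = I*sqrt(330)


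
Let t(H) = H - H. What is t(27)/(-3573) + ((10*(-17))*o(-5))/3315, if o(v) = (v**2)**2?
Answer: -1250/39 ≈ -32.051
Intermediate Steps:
t(H) = 0
o(v) = v**4
t(27)/(-3573) + ((10*(-17))*o(-5))/3315 = 0/(-3573) + ((10*(-17))*(-5)**4)/3315 = 0*(-1/3573) - 170*625*(1/3315) = 0 - 106250*1/3315 = 0 - 1250/39 = -1250/39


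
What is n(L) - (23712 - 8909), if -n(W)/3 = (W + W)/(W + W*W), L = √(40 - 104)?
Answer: -962201/65 + 48*I/65 ≈ -14803.0 + 0.73846*I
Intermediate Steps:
L = 8*I (L = √(-64) = 8*I ≈ 8.0*I)
n(W) = -6*W/(W + W²) (n(W) = -3*(W + W)/(W + W*W) = -3*2*W/(W + W²) = -6*W/(W + W²))
n(L) - (23712 - 8909) = -6*(1 - 8*I)/65 - (23712 - 8909) = -6*(1 - 8*I)/65 - 1*14803 = -6*(1 - 8*I)/65 - 14803 = -14803 - 6*(1 - 8*I)/65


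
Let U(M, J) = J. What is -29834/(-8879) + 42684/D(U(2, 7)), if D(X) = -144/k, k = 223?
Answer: -7042562461/106548 ≈ -66098.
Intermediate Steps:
D(X) = -144/223
-29834/(-8879) + 42684/D(U(2, 7)) = -29834/(-8879) + 42684/(-144/223) = -29834*(-1/8879) + 42684*(-223/144) = 29834/8879 - 793211/12 = -7042562461/106548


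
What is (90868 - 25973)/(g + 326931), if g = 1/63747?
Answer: 4136861565/20840870458 ≈ 0.19850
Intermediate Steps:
g = 1/63747 ≈ 1.5687e-5
(90868 - 25973)/(g + 326931) = (90868 - 25973)/(1/63747 + 326931) = 64895/(20840870458/63747) = 64895*(63747/20840870458) = 4136861565/20840870458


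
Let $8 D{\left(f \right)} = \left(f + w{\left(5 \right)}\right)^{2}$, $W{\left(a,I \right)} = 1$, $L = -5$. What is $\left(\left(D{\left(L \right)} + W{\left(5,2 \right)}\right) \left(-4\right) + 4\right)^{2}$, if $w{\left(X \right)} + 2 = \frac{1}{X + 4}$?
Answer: $\frac{3694084}{6561} \approx 563.04$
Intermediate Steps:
$w{\left(X \right)} = -2 + \frac{1}{4 + X}$ ($w{\left(X \right)} = -2 + \frac{1}{X + 4} = -2 + \frac{1}{4 + X}$)
$D{\left(f \right)} = \frac{\left(- \frac{17}{9} + f\right)^{2}}{8}$ ($D{\left(f \right)} = \frac{\left(f + \frac{-7 - 10}{4 + 5}\right)^{2}}{8} = \frac{\left(f + \frac{-7 - 10}{9}\right)^{2}}{8} = \frac{\left(f + \frac{1}{9} \left(-17\right)\right)^{2}}{8} = \frac{\left(f - \frac{17}{9}\right)^{2}}{8} = \frac{\left(- \frac{17}{9} + f\right)^{2}}{8}$)
$\left(\left(D{\left(L \right)} + W{\left(5,2 \right)}\right) \left(-4\right) + 4\right)^{2} = \left(\left(\frac{\left(-17 + 9 \left(-5\right)\right)^{2}}{648} + 1\right) \left(-4\right) + 4\right)^{2} = \left(\left(\frac{\left(-17 - 45\right)^{2}}{648} + 1\right) \left(-4\right) + 4\right)^{2} = \left(\left(\frac{\left(-62\right)^{2}}{648} + 1\right) \left(-4\right) + 4\right)^{2} = \left(\left(\frac{1}{648} \cdot 3844 + 1\right) \left(-4\right) + 4\right)^{2} = \left(\left(\frac{961}{162} + 1\right) \left(-4\right) + 4\right)^{2} = \left(\frac{1123}{162} \left(-4\right) + 4\right)^{2} = \left(- \frac{2246}{81} + 4\right)^{2} = \left(- \frac{1922}{81}\right)^{2} = \frac{3694084}{6561}$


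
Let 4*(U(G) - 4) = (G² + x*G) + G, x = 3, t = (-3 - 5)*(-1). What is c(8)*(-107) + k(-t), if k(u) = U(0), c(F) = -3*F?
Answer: 2572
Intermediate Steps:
t = 8 (t = -8*(-1) = 8)
U(G) = 4 + G + G²/4 (U(G) = 4 + ((G² + 3*G) + G)/4 = 4 + (G² + 4*G)/4 = 4 + (G + G²/4) = 4 + G + G²/4)
k(u) = 4 (k(u) = 4 + 0 + (¼)*0² = 4 + 0 + (¼)*0 = 4 + 0 + 0 = 4)
c(8)*(-107) + k(-t) = -3*8*(-107) + 4 = -24*(-107) + 4 = 2568 + 4 = 2572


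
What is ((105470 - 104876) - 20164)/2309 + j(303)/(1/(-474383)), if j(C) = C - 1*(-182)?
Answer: -531244937865/2309 ≈ -2.3008e+8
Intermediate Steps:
j(C) = 182 + C (j(C) = C + 182 = 182 + C)
((105470 - 104876) - 20164)/2309 + j(303)/(1/(-474383)) = ((105470 - 104876) - 20164)/2309 + (182 + 303)/(1/(-474383)) = (594 - 20164)*(1/2309) + 485/(-1/474383) = -19570*1/2309 + 485*(-474383) = -19570/2309 - 230075755 = -531244937865/2309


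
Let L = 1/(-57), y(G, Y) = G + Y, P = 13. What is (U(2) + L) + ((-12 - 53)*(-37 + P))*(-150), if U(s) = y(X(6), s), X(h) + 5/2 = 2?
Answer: -26675831/114 ≈ -2.3400e+5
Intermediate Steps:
X(h) = -1/2 (X(h) = -5/2 + 2 = -1/2)
U(s) = -1/2 + s
L = -1/57 ≈ -0.017544
(U(2) + L) + ((-12 - 53)*(-37 + P))*(-150) = ((-1/2 + 2) - 1/57) + ((-12 - 53)*(-37 + 13))*(-150) = (3/2 - 1/57) - 65*(-24)*(-150) = 169/114 + 1560*(-150) = 169/114 - 234000 = -26675831/114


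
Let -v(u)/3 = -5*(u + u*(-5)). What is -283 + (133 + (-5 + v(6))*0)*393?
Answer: 51986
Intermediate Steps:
v(u) = -60*u (v(u) = -(-15)*(u + u*(-5)) = -(-15)*(u - 5*u) = -(-15)*(-4*u) = -60*u)
-283 + (133 + (-5 + v(6))*0)*393 = -283 + (133 + (-5 - 60*6)*0)*393 = -283 + (133 + (-5 - 360)*0)*393 = -283 + (133 - 365*0)*393 = -283 + (133 + 0)*393 = -283 + 133*393 = -283 + 52269 = 51986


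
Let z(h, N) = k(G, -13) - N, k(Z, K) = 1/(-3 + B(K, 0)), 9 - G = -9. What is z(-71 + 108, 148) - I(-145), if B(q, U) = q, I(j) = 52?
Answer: -3201/16 ≈ -200.06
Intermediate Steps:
G = 18 (G = 9 - 1*(-9) = 9 + 9 = 18)
k(Z, K) = 1/(-3 + K)
z(h, N) = -1/16 - N (z(h, N) = 1/(-3 - 13) - N = 1/(-16) - N = -1/16 - N)
z(-71 + 108, 148) - I(-145) = (-1/16 - 1*148) - 1*52 = (-1/16 - 148) - 52 = -2369/16 - 52 = -3201/16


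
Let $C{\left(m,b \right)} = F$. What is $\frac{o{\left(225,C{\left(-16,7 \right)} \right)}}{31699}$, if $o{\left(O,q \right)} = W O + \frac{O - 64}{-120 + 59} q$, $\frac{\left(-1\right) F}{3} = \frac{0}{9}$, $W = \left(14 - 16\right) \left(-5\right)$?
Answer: $\frac{2250}{31699} \approx 0.07098$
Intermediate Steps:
$W = 10$ ($W = \left(14 - 16\right) \left(-5\right) = \left(-2\right) \left(-5\right) = 10$)
$F = 0$ ($F = - 3 \cdot \frac{0}{9} = - 3 \cdot 0 \cdot \frac{1}{9} = \left(-3\right) 0 = 0$)
$C{\left(m,b \right)} = 0$
$o{\left(O,q \right)} = 10 O + q \left(\frac{64}{61} - \frac{O}{61}\right)$ ($o{\left(O,q \right)} = 10 O + \frac{O - 64}{-120 + 59} q = 10 O + \frac{-64 + O}{-61} q = 10 O + \left(-64 + O\right) \left(- \frac{1}{61}\right) q = 10 O + \left(\frac{64}{61} - \frac{O}{61}\right) q = 10 O + q \left(\frac{64}{61} - \frac{O}{61}\right)$)
$\frac{o{\left(225,C{\left(-16,7 \right)} \right)}}{31699} = \frac{10 \cdot 225 + \frac{64}{61} \cdot 0 - \frac{225}{61} \cdot 0}{31699} = \left(2250 + 0 + 0\right) \frac{1}{31699} = 2250 \cdot \frac{1}{31699} = \frac{2250}{31699}$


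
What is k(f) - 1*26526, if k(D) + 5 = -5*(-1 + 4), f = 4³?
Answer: -26546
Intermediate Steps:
f = 64
k(D) = -20 (k(D) = -5 - 5*(-1 + 4) = -5 - 5*3 = -5 - 15 = -20)
k(f) - 1*26526 = -20 - 1*26526 = -20 - 26526 = -26546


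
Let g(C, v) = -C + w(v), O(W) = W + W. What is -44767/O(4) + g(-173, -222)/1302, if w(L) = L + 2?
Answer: -29143505/5208 ≈ -5595.9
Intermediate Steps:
O(W) = 2*W
w(L) = 2 + L
g(C, v) = 2 + v - C (g(C, v) = -C + (2 + v) = 2 + v - C)
-44767/O(4) + g(-173, -222)/1302 = -44767/(2*4) + (2 - 222 - 1*(-173))/1302 = -44767/8 + (2 - 222 + 173)*(1/1302) = -44767*⅛ - 47*1/1302 = -44767/8 - 47/1302 = -29143505/5208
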